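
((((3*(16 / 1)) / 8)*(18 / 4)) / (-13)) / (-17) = 0.12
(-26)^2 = 676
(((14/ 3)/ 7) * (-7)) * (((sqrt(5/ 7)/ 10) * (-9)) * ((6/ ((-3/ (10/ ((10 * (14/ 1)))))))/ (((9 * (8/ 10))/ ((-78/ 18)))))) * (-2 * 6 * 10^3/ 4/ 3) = -305.19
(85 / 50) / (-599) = -17 / 5990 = -0.00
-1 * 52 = -52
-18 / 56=-0.32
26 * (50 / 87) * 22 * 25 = 715000 / 87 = 8218.39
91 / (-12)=-91 / 12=-7.58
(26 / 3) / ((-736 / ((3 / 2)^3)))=-117 / 2944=-0.04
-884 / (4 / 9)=-1989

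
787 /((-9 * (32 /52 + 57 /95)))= -51155 /711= -71.95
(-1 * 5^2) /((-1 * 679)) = 25 /679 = 0.04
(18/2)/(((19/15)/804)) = 108540/19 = 5712.63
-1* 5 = -5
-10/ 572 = -5/ 286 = -0.02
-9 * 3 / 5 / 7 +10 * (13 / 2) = 2248 / 35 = 64.23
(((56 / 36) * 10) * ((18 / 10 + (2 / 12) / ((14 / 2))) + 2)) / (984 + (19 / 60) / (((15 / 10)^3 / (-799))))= 12045 / 184079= 0.07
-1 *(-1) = 1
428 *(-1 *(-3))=1284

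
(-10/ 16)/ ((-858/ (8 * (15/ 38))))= 25/ 10868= 0.00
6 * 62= 372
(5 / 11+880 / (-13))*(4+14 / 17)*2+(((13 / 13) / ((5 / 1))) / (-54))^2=-114953091569 / 177219900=-648.65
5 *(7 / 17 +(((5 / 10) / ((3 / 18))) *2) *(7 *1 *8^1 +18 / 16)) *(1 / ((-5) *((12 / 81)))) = -630045 / 272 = -2316.34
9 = 9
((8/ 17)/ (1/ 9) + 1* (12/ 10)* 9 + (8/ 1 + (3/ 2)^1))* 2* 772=3220012/ 85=37882.49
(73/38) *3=219/38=5.76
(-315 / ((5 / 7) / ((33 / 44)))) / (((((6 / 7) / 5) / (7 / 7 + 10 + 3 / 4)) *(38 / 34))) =-12332565 / 608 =-20283.82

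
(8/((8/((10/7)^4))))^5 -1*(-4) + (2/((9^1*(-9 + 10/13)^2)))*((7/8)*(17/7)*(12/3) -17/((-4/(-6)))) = 10336529013284142874222418/8221874911572238195041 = 1257.20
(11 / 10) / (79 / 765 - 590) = -1683 / 902542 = -0.00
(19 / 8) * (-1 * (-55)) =1045 / 8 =130.62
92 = 92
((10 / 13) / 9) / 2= 5 / 117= 0.04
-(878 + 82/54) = -23747/27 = -879.52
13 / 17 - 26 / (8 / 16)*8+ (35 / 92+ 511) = 150371 / 1564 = 96.15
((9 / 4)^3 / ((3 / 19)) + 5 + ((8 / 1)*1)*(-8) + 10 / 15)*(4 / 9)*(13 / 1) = 34463 / 432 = 79.78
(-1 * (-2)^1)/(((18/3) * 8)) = 1/24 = 0.04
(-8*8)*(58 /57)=-3712 /57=-65.12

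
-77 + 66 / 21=-517 / 7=-73.86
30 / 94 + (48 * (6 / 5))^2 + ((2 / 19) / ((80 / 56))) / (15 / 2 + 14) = 3185276321 / 959975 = 3318.08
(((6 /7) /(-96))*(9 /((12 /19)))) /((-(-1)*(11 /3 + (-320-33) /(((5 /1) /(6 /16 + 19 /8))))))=855 /1280048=0.00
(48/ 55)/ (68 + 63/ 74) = 3552/ 280225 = 0.01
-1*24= -24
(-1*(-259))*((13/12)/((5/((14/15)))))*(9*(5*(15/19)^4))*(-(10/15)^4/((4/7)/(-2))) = 82491500/130321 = 632.99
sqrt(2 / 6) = sqrt(3) / 3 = 0.58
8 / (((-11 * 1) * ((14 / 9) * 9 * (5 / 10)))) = -8 / 77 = -0.10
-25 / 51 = -0.49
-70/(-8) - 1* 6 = 11/4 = 2.75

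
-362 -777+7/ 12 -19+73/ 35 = -485239/ 420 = -1155.33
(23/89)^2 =529/7921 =0.07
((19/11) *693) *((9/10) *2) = 10773/5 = 2154.60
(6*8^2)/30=64/5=12.80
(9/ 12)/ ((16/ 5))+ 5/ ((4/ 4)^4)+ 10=975/ 64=15.23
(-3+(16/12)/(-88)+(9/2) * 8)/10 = 2177/660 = 3.30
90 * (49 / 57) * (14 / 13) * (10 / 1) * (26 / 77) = 58800 / 209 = 281.34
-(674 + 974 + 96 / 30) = -8256 / 5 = -1651.20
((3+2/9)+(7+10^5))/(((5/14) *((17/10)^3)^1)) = 2520257600/44217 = 56997.48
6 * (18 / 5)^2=1944 / 25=77.76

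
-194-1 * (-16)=-178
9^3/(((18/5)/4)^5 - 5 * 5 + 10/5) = -72900000/2240951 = -32.53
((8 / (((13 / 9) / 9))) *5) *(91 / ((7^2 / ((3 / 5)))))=1944 / 7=277.71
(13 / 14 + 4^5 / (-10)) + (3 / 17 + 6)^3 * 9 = 694406711 / 343910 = 2019.15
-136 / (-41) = 136 / 41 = 3.32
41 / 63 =0.65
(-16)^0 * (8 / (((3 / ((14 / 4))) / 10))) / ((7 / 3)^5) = 3240 / 2401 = 1.35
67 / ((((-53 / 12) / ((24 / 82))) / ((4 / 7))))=-38592 / 15211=-2.54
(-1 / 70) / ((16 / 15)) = -3 / 224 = -0.01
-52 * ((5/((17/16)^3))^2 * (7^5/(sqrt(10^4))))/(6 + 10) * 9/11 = -2061939769344/265513259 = -7765.86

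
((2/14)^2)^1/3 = 1/147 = 0.01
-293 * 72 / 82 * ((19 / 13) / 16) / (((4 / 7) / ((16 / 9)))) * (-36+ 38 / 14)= 1297111 / 533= 2433.60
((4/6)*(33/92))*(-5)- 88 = -4103/46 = -89.20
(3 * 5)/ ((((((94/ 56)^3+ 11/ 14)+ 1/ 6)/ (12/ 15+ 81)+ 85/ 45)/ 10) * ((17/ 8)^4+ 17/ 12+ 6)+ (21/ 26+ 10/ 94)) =91002554508902400/ 38583653431096859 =2.36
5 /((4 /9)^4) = 32805 /256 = 128.14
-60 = -60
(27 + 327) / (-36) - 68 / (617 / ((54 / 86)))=-1576345 / 159186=-9.90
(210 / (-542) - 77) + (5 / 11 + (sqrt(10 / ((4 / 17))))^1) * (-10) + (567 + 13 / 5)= 7268678 / 14905 - 5 * sqrt(170)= 422.48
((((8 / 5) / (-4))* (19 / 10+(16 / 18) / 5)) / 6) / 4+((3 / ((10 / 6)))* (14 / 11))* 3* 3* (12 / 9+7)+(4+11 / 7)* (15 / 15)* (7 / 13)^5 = 291862674223 / 1696523400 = 172.04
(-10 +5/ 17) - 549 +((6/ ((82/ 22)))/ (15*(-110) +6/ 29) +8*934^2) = 38784480539989/ 5557878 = 6978289.29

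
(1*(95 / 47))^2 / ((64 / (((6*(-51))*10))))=-6904125 / 35344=-195.34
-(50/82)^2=-625/1681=-0.37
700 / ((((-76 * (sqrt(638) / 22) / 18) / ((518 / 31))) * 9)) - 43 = -181300 * sqrt(638) / 17081 - 43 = -311.10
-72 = -72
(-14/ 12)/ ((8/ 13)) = -91/ 48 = -1.90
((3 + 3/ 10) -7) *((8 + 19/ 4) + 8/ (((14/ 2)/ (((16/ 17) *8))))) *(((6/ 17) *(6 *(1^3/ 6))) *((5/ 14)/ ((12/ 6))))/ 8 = -0.62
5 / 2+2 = 9 / 2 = 4.50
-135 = -135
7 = 7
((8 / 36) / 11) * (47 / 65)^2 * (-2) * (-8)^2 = -565504 / 418275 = -1.35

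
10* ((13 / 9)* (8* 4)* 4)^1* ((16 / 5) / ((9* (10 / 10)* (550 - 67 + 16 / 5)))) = 20480 / 15147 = 1.35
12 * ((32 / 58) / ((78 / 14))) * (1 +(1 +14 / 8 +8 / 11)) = 22064 / 4147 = 5.32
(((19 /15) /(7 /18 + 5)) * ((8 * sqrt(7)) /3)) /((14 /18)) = 2736 * sqrt(7) /3395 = 2.13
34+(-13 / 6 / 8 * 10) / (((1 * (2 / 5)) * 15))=33.55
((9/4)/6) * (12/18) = 1/4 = 0.25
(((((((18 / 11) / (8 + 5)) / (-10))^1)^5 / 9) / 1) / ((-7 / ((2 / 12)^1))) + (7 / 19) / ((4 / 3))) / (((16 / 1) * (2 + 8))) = 27469296920773731 / 15906030978838000000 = 0.00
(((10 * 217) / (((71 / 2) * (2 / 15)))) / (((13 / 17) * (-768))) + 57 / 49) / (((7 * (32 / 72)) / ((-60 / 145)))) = -0.05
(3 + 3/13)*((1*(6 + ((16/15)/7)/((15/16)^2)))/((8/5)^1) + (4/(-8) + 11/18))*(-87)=-167359/150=-1115.73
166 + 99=265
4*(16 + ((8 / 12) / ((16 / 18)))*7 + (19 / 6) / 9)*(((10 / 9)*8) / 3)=186640 / 729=256.02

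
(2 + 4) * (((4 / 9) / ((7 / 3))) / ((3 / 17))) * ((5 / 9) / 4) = 170 / 189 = 0.90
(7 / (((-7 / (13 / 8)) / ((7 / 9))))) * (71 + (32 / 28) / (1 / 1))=-6565 / 72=-91.18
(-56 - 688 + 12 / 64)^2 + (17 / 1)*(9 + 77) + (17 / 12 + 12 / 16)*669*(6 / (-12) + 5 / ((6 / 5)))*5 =446433179 / 768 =581293.20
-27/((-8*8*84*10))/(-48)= -3/286720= -0.00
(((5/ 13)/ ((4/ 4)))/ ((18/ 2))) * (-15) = -25/ 39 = -0.64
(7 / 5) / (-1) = -7 / 5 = -1.40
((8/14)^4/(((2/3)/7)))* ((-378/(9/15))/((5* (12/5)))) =-2880/49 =-58.78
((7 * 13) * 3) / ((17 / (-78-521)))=-163527 / 17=-9619.24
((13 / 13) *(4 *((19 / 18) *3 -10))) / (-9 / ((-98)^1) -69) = 8036 / 20259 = 0.40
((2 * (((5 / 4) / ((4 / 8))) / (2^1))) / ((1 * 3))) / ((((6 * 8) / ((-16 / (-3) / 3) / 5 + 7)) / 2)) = 331 / 1296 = 0.26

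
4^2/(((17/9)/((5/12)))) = 60/17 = 3.53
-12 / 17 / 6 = -0.12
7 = 7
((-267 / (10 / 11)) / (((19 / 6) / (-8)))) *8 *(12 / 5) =6766848 / 475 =14246.00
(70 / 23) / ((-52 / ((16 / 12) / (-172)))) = 35 / 77142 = 0.00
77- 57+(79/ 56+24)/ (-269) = 299857/ 15064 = 19.91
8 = 8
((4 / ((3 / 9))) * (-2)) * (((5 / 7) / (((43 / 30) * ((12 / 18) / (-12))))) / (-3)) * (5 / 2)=-54000 / 301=-179.40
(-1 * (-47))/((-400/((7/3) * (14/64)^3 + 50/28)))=-0.21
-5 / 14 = -0.36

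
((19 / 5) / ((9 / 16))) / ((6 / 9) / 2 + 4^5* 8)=304 / 368655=0.00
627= 627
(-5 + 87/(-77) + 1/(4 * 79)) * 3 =-447225/24332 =-18.38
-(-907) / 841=907 / 841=1.08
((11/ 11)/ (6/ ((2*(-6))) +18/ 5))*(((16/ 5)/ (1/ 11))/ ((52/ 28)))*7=17248/ 403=42.80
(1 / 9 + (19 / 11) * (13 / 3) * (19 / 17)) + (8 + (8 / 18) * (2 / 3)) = 84686 / 5049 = 16.77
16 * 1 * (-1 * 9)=-144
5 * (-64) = -320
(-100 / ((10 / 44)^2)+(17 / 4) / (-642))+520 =-3636305 / 2568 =-1416.01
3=3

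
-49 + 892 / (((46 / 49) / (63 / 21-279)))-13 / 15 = -3934468 / 15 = -262297.87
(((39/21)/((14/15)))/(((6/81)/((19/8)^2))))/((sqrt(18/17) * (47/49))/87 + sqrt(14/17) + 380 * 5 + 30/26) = 12181361985/(256 * (611 * sqrt(34) + 18473 * sqrt(238) + 597040255)) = 0.08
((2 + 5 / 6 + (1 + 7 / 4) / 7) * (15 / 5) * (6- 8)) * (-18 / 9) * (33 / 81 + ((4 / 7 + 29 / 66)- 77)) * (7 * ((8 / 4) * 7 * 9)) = -85166899 / 33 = -2580815.12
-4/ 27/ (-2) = 2/ 27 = 0.07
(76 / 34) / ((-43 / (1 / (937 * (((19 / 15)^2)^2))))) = -101250 / 4698051473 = -0.00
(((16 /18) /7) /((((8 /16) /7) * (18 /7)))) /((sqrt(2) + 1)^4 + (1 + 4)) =44 /567 - 8 * sqrt(2) /189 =0.02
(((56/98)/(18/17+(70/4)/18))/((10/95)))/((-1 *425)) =-1368/217525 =-0.01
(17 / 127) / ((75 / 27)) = 153 / 3175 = 0.05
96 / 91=1.05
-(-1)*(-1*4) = -4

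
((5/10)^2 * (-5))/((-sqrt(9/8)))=5 * sqrt(2)/6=1.18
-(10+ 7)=-17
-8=-8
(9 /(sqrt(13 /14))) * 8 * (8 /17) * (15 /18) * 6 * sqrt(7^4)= 141120 * sqrt(182) /221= 8614.54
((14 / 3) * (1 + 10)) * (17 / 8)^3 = 378301 / 768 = 492.58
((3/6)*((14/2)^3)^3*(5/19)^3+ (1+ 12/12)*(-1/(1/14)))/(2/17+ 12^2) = 12249269301/4801300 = 2551.24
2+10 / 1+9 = 21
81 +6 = 87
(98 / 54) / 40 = 49 / 1080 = 0.05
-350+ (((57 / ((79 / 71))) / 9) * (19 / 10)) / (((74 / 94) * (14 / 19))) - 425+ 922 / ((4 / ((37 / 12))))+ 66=16657157 / 818440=20.35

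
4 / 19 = 0.21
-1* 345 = -345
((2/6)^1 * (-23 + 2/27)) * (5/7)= -3095/567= -5.46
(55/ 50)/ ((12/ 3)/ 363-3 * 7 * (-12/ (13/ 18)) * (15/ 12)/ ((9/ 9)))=51909/ 20582620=0.00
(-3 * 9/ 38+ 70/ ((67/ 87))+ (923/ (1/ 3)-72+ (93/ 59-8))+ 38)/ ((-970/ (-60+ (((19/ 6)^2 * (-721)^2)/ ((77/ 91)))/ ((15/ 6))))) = -68863319927250551/ 9616700280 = -7160805.47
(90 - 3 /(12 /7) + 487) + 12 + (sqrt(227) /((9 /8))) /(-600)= 2349 /4 - sqrt(227) /675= 587.23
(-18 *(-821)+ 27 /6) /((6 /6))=29565 /2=14782.50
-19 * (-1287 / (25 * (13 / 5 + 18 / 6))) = 24453 / 140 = 174.66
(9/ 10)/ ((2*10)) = 9/ 200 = 0.04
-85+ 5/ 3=-250/ 3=-83.33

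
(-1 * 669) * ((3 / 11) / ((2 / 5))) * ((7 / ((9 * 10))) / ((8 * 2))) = -1561 / 704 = -2.22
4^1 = 4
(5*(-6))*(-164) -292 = 4628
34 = 34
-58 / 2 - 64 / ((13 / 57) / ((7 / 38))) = -1049 / 13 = -80.69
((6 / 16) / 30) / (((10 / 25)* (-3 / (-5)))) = 5 / 96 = 0.05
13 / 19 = 0.68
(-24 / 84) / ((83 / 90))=-180 / 581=-0.31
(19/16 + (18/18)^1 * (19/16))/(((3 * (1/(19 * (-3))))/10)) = -1805/4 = -451.25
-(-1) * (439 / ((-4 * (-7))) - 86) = -1969 / 28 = -70.32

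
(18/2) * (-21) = -189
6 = 6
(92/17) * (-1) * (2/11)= -184/187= -0.98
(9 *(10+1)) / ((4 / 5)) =123.75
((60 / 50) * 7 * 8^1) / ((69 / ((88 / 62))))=4928 / 3565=1.38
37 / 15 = 2.47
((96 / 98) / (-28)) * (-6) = 0.21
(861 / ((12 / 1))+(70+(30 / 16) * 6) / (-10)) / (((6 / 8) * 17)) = 509 / 102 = 4.99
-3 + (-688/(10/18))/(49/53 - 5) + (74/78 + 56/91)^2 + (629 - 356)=4382861/7605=576.31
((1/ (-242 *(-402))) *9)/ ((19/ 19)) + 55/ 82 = 0.67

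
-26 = -26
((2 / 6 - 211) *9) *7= -13272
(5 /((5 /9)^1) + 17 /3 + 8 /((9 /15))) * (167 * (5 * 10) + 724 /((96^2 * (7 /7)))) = 134670067 /576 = 233802.20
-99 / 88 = -9 / 8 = -1.12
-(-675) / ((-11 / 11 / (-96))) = 64800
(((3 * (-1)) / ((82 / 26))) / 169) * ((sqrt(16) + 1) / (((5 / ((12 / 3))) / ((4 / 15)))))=-16 / 2665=-0.01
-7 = -7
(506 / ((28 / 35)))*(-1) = -1265 / 2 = -632.50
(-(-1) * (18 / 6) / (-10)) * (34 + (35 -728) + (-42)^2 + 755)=-558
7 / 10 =0.70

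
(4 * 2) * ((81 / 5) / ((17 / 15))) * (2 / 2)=1944 / 17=114.35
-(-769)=769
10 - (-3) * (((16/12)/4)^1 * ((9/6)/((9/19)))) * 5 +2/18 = 467/18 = 25.94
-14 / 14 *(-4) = 4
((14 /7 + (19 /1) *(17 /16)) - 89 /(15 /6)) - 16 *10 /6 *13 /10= -11539 /240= -48.08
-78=-78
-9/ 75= -3/ 25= -0.12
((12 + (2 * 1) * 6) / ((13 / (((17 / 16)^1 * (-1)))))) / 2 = -51 / 52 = -0.98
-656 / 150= -328 / 75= -4.37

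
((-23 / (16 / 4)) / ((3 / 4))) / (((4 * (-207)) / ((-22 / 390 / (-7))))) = 11 / 147420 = 0.00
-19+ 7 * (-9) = -82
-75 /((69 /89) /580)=-1290500 /23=-56108.70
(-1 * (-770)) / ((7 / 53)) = 5830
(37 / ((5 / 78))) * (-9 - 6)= -8658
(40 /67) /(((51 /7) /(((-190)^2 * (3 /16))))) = 631750 /1139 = 554.65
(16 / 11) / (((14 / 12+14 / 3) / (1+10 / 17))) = 2592 / 6545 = 0.40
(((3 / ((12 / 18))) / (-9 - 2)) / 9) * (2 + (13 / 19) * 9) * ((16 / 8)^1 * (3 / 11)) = -465 / 2299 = -0.20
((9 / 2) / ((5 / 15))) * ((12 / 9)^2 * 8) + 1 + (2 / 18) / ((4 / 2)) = 3475 / 18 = 193.06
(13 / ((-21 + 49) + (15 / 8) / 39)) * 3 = 4056 / 2917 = 1.39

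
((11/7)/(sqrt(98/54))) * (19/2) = 11.08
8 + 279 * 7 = 1961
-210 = -210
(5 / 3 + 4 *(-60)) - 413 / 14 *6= -1246 / 3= -415.33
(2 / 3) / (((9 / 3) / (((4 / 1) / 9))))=8 / 81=0.10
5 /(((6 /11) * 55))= 1 /6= 0.17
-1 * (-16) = 16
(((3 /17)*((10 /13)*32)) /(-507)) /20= -16 /37349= -0.00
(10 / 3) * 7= 70 / 3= 23.33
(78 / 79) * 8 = 7.90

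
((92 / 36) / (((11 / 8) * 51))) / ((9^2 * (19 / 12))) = 736 / 2590137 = 0.00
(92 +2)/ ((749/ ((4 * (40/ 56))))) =1880/ 5243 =0.36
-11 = -11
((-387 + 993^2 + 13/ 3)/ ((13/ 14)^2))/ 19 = 579571804/ 9633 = 60165.24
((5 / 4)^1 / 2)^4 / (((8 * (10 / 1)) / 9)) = 1125 / 65536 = 0.02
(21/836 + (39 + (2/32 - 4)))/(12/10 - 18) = -195555/93632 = -2.09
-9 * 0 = 0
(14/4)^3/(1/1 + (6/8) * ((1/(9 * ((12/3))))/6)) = 12348/289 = 42.73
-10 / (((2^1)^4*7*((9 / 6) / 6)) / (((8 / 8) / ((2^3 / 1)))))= -5 / 112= -0.04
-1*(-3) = 3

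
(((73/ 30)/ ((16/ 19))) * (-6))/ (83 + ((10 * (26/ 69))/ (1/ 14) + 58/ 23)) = -95703/ 763280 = -0.13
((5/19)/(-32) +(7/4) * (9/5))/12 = 9551/36480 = 0.26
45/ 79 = 0.57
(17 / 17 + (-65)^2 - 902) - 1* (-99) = 3423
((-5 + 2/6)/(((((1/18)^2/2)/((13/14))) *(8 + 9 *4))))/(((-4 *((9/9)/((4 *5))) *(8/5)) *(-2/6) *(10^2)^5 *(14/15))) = -3159/49280000000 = -0.00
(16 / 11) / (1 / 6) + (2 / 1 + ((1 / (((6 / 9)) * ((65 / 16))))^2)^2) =2110023286 / 196356875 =10.75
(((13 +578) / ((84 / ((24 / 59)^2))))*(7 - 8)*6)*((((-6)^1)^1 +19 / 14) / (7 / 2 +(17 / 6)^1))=16595280 / 3240811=5.12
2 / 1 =2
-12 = -12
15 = 15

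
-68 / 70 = -0.97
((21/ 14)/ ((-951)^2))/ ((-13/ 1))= -1/ 7838142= -0.00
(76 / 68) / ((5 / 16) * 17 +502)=304 / 137989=0.00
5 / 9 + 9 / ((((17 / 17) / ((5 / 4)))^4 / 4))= 88.45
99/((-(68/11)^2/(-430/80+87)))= -211.46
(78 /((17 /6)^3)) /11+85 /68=337607 /216172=1.56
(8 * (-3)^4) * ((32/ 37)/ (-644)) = -5184/ 5957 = -0.87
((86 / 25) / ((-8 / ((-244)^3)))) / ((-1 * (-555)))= 156162928 / 13875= 11254.99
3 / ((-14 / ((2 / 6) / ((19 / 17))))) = -17 / 266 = -0.06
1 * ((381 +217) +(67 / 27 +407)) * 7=190414 / 27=7052.37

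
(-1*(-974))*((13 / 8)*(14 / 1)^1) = 44317 / 2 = 22158.50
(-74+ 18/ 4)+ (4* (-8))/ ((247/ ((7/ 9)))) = -309445/ 4446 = -69.60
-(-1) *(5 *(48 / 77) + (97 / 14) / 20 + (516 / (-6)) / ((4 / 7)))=-452873 / 3080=-147.04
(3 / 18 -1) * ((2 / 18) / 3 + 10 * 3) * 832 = -1686880 / 81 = -20825.68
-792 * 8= -6336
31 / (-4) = -31 / 4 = -7.75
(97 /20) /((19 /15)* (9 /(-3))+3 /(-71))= -6887 /5456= -1.26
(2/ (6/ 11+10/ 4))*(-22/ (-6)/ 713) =484/ 143313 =0.00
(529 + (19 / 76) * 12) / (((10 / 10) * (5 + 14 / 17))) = 9044 / 99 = 91.35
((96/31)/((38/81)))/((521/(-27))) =-104976/306869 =-0.34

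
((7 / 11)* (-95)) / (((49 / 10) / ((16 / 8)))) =-1900 / 77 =-24.68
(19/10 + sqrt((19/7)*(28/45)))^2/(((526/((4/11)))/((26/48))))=247*sqrt(95)/1301850 + 61997/31244400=0.00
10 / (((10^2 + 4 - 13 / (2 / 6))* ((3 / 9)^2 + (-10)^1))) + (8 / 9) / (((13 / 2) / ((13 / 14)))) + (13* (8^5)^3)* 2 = 66680225714103394234 / 72891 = 914793674309632.11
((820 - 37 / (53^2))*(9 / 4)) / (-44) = -20730087 / 494384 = -41.93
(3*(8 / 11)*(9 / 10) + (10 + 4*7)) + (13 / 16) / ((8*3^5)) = 68367307 / 1710720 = 39.96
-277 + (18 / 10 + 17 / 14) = -19179 / 70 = -273.99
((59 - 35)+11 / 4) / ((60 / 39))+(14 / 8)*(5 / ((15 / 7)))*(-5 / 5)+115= 30793 / 240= 128.30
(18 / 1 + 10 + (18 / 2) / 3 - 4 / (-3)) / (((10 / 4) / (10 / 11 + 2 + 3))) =2522 / 33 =76.42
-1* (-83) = 83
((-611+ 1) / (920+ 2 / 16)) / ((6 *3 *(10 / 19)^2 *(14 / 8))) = -176168 / 2318715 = -0.08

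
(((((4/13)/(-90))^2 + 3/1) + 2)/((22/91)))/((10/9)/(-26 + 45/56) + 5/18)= 16900821133/190958625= 88.51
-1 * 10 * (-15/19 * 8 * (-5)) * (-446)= 2676000/19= 140842.11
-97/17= -5.71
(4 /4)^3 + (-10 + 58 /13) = -59 /13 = -4.54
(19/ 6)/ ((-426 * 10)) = -19/ 25560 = -0.00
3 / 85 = 0.04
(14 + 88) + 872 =974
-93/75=-31/25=-1.24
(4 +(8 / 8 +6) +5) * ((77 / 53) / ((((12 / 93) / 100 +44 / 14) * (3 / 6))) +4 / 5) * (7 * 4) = 3491413632 / 4520105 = 772.42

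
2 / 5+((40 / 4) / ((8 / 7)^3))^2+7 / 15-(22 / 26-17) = 791052859 / 12779520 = 61.90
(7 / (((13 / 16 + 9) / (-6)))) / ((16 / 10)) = -420 / 157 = -2.68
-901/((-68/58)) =1537/2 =768.50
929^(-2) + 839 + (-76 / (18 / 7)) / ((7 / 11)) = 6156071462 / 7767369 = 792.56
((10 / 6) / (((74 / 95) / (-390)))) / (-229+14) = 6175 / 1591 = 3.88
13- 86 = -73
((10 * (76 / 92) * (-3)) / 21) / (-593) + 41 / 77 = 561289 / 1050203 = 0.53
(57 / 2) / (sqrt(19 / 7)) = 3* sqrt(133) / 2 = 17.30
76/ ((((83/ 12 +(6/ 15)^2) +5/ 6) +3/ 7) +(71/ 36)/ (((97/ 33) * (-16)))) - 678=-18085689966/ 27040397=-668.84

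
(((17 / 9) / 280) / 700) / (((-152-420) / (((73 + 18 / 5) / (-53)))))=6511 / 267387120000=0.00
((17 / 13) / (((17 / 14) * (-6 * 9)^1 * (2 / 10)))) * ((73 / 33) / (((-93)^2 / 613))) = -1566215 / 100181367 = -0.02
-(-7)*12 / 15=28 / 5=5.60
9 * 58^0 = 9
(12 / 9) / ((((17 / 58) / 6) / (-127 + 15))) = -51968 / 17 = -3056.94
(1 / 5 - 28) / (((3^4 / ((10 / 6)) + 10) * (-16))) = 139 / 4688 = 0.03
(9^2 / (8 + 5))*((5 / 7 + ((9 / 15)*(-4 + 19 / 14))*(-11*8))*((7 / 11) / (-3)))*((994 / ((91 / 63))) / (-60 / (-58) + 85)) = -34386160662 / 23191025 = -1482.74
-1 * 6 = -6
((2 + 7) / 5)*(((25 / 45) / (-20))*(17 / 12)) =-17 / 240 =-0.07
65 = 65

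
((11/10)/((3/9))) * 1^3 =33/10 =3.30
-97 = -97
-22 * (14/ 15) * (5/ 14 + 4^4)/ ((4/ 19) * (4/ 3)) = -750101/ 40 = -18752.52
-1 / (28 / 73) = -73 / 28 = -2.61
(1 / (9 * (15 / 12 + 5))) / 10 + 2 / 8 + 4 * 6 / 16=7883 / 4500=1.75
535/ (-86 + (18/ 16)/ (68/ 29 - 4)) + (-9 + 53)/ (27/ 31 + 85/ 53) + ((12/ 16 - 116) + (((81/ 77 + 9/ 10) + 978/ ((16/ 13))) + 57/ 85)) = 23404992598131/ 33743977960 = 693.61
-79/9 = -8.78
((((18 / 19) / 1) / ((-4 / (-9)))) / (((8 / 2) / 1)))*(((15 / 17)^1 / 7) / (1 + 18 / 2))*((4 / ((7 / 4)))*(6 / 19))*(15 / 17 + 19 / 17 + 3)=7290 / 300713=0.02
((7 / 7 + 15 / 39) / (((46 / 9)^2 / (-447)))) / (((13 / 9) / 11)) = -32260437 / 178802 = -180.43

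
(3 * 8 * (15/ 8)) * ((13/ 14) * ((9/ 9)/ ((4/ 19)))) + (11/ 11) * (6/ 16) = 1392/ 7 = 198.86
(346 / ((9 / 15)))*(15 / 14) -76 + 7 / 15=56944 / 105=542.32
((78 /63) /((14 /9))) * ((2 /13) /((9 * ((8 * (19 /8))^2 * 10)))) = 1 /265335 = 0.00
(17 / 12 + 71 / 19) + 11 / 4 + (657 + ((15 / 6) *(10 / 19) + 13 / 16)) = 608333 / 912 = 667.03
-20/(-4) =5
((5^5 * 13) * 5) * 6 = 1218750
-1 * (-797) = 797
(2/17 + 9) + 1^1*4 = 223/17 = 13.12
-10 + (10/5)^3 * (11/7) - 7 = -31/7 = -4.43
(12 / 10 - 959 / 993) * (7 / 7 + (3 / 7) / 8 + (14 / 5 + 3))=2231797 / 1390200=1.61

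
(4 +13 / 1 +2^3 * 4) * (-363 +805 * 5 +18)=180320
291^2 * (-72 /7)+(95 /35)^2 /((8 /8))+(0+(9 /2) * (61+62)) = -85303483 /98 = -870443.70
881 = 881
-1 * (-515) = 515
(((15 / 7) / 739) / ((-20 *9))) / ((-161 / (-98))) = -1 / 101982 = -0.00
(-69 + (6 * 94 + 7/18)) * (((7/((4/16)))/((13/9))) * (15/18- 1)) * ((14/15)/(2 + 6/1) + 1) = -4182073/2340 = -1787.21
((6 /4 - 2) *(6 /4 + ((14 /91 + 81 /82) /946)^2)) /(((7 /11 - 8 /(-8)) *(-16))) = 1525416230233 /53250842151936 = 0.03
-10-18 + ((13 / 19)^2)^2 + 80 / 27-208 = -819208585 / 3518667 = -232.82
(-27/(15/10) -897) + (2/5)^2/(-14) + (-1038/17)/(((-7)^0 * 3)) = -935.36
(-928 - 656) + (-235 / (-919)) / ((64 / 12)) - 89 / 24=-70034875 / 44112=-1587.66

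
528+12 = 540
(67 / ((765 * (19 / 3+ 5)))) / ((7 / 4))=134 / 30345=0.00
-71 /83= -0.86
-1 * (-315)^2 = -99225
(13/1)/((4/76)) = 247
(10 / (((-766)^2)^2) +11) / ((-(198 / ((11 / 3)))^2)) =-631184773151 / 167321345318496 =-0.00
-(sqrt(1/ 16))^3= -1/ 64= -0.02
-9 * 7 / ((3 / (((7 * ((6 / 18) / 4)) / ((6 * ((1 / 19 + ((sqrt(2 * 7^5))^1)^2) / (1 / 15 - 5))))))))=34447 / 114960060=0.00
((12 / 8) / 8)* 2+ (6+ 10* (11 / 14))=797 / 56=14.23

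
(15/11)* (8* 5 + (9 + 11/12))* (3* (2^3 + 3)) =8985/4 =2246.25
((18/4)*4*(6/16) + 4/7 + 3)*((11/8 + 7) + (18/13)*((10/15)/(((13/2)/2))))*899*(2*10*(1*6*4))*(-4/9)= -60832147540/3549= -17140644.56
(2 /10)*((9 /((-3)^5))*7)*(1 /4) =-7 /540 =-0.01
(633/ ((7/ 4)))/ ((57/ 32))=27008/ 133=203.07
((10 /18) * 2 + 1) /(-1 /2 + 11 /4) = 76 /81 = 0.94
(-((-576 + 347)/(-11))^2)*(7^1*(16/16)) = -367087/121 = -3033.78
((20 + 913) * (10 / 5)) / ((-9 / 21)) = -4354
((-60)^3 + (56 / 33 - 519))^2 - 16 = 51052039577617 / 1089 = 46879742495.52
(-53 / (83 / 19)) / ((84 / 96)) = -8056 / 581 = -13.87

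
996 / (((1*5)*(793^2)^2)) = 996 / 1977255324005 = 0.00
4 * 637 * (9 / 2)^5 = 37614213 / 8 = 4701776.62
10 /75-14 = -208 /15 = -13.87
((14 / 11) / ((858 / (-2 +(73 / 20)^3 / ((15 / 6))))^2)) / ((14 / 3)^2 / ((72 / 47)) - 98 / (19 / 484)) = -20830000135419 / 98204858351600000000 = -0.00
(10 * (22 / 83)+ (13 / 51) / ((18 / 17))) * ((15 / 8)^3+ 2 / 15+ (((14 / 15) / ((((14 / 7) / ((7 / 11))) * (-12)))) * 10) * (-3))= 8175301781 / 378639360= 21.59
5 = 5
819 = 819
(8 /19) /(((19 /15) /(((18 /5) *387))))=167184 /361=463.11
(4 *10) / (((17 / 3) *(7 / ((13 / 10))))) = 156 / 119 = 1.31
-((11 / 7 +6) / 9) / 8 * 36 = -53 / 14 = -3.79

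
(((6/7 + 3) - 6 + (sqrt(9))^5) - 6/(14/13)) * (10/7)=16470/49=336.12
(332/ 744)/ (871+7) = 83/ 163308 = 0.00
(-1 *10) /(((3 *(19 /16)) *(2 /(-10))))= 800 /57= 14.04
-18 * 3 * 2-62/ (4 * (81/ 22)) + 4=-8765/ 81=-108.21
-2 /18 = -1 /9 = -0.11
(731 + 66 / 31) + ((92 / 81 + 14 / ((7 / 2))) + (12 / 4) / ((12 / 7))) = 7432709 / 10044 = 740.01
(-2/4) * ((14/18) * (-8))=28/9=3.11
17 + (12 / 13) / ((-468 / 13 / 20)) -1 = 604 / 39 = 15.49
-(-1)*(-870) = -870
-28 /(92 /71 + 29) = -1988 /2151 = -0.92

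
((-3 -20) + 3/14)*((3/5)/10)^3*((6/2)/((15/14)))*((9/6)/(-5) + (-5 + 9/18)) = 25839/390625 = 0.07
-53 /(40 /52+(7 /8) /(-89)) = -490568 /7029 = -69.79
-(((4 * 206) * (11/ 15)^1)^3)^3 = -10741322105697920643746640.00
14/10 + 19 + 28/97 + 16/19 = 198406/9215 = 21.53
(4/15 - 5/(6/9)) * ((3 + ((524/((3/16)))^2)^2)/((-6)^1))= 1072172866692238843/14580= 73537233655160.41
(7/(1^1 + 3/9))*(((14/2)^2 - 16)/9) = 77/4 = 19.25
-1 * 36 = -36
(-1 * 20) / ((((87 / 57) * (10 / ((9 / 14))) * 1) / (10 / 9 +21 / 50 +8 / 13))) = -8227 / 4550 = -1.81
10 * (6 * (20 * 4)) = 4800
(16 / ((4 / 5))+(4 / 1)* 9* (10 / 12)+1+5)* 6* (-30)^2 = 302400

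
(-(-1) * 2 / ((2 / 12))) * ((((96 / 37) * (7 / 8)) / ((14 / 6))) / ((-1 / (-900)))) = 388800 / 37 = 10508.11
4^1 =4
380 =380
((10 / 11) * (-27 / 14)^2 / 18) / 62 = 405 / 133672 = 0.00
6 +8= 14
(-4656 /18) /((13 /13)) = -776 /3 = -258.67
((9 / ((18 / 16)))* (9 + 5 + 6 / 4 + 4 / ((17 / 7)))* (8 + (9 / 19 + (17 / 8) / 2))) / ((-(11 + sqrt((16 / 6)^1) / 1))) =-55773861 / 458660 + 1690117* sqrt(6) / 229330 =-103.55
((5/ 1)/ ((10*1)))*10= 5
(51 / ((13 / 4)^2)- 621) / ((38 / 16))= -833064 / 3211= -259.44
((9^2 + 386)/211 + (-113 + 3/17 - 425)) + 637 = 363685/3587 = 101.39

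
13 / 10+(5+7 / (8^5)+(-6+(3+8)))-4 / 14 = 12632309 / 1146880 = 11.01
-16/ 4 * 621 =-2484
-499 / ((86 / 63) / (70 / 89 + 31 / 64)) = -227572443 / 489856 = -464.57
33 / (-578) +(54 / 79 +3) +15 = 850521 / 45662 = 18.63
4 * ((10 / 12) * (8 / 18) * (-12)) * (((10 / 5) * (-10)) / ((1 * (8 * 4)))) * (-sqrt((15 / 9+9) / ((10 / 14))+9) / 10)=-2 * sqrt(5385) / 27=-5.44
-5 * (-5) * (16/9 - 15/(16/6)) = -6925/72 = -96.18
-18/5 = -3.60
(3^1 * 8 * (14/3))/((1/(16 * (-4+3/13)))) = -87808/13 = -6754.46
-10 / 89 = -0.11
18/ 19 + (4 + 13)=341/ 19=17.95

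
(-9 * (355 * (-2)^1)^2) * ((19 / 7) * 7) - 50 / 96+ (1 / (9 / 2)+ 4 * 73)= -12412916395 / 144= -86200808.30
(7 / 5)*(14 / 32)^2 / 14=49 / 2560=0.02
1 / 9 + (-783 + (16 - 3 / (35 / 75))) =-48719 / 63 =-773.32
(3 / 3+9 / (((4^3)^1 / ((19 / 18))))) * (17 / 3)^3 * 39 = 8149.95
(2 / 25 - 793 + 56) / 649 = -18423 / 16225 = -1.14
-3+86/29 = -1/29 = -0.03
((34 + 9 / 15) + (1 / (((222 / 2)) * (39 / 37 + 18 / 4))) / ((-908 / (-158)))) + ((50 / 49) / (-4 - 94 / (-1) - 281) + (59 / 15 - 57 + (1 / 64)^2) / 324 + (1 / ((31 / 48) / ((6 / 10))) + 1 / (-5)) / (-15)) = 30877483656795659993 / 898056761488588800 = 34.38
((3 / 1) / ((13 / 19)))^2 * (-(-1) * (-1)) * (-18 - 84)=331398 / 169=1960.93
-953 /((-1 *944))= 953 /944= 1.01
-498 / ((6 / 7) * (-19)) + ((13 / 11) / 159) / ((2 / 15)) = 678681 / 22154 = 30.63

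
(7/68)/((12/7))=49/816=0.06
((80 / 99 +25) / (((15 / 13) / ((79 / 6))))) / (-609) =-74971 / 155034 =-0.48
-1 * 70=-70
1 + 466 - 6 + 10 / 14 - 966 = -3530 / 7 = -504.29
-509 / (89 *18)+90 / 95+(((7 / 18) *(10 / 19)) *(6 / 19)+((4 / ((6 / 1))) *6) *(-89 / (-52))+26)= 252163189 / 7518186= 33.54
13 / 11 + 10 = 123 / 11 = 11.18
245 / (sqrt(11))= 245* sqrt(11) / 11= 73.87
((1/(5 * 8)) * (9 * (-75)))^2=18225/64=284.77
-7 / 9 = -0.78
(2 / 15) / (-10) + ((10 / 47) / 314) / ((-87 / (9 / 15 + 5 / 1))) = -0.01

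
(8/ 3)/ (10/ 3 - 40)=-4/ 55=-0.07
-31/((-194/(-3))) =-93/194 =-0.48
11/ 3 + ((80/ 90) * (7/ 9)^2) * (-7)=-71/ 729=-0.10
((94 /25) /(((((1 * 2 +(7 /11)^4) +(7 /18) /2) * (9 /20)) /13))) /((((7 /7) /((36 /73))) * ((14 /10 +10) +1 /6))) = 61832339712 /31488332825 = 1.96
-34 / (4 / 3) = -51 / 2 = -25.50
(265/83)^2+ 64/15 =1494271/103335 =14.46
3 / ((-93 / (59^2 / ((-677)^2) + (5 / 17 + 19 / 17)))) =-11059073 / 241539383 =-0.05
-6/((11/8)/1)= -4.36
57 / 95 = 3 / 5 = 0.60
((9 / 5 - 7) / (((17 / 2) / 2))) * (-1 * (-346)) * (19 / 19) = -35984 / 85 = -423.34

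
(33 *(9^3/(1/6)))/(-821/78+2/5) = -5117580/359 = -14255.10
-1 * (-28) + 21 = 49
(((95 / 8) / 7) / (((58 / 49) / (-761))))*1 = -506065 / 464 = -1090.66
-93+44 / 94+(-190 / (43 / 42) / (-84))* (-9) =-112.42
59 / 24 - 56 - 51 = -2509 / 24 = -104.54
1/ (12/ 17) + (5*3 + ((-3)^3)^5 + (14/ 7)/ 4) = -172186681/ 12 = -14348890.08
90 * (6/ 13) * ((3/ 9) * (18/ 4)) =810/ 13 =62.31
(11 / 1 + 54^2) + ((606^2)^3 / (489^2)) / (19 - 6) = 15932163486.34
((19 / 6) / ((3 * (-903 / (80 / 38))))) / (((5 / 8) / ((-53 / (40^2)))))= 53 / 406350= 0.00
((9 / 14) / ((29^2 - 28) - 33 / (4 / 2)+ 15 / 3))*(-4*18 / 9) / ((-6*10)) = 0.00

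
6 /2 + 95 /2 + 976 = 2053 /2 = 1026.50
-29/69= -0.42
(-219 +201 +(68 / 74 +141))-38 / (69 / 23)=12349 / 111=111.25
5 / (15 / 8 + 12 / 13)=1.79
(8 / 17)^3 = 0.10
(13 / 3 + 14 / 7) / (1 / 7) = 133 / 3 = 44.33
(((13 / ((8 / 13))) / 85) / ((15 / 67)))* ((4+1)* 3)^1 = 11323 / 680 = 16.65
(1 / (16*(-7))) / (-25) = 1 / 2800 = 0.00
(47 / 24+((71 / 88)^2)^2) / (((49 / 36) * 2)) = 1285668201 / 1469253632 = 0.88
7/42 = 0.17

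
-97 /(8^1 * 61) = -97 /488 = -0.20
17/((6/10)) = 85/3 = 28.33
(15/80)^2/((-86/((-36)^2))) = -729/1376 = -0.53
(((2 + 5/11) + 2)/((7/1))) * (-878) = -6146/11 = -558.73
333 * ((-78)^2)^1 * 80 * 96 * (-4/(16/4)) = -15559464960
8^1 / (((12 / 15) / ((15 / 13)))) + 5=215 / 13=16.54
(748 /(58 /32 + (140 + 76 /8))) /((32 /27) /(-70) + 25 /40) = 10053120 /1236593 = 8.13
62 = 62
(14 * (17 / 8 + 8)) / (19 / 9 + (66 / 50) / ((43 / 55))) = 1097145 / 29408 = 37.31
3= 3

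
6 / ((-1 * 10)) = -3 / 5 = -0.60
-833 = -833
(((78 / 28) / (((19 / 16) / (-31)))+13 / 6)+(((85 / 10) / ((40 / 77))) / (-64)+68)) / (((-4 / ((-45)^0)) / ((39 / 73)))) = 74647703 / 198840320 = 0.38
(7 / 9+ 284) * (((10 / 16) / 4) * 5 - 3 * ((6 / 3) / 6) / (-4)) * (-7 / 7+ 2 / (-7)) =-84579 / 224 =-377.58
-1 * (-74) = 74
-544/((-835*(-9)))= -544/7515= -0.07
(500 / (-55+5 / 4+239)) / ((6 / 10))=10000 / 2223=4.50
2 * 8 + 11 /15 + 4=311 /15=20.73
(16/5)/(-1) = -16/5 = -3.20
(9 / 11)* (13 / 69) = 39 / 253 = 0.15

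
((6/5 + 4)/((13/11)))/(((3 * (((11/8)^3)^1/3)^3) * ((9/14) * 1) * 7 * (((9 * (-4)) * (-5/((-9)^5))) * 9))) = -97844723712/5358972025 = -18.26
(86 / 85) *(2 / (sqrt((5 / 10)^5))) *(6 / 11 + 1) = 688 *sqrt(2) / 55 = 17.69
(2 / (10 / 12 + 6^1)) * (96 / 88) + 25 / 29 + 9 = 133162 / 13079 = 10.18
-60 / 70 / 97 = -6 / 679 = -0.01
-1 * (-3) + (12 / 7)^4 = 27939 / 2401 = 11.64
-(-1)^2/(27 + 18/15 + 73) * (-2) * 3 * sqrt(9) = 45/253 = 0.18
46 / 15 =3.07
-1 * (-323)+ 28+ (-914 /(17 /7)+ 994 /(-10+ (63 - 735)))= -155420 /5797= -26.81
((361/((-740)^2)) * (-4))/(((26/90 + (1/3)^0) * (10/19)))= -61731/15880400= -0.00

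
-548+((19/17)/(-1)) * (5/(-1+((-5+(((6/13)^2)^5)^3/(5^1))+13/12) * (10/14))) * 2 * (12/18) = -7758236780108331323026894979507310950444/14208236375468552440520700815242070423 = -546.04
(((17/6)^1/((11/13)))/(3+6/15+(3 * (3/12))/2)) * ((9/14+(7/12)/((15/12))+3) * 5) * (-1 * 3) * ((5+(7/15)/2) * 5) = -149717555/104643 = -1430.75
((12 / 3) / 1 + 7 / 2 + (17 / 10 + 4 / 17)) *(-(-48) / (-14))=-19248 / 595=-32.35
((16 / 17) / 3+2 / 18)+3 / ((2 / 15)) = 7015 / 306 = 22.92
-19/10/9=-0.21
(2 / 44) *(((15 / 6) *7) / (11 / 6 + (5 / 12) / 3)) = 315 / 781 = 0.40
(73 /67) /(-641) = -73 /42947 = -0.00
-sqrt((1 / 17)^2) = -1 / 17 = -0.06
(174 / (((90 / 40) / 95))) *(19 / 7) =418760 / 21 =19940.95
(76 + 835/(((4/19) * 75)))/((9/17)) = 131461/540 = 243.45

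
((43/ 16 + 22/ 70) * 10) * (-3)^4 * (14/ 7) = 136161/ 28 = 4862.89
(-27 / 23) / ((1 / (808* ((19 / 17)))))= -414504 / 391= -1060.11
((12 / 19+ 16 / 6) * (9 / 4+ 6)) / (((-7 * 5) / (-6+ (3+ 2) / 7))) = 19129 / 4655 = 4.11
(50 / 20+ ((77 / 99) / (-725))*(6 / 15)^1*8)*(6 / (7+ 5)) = 162901 / 130500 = 1.25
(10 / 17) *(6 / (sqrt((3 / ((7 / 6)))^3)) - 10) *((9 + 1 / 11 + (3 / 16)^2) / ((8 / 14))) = -4497325 / 47872 + 6296255 *sqrt(14) / 1723392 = -80.27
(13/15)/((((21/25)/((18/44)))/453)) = 29445/154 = 191.20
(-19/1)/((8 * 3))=-19/24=-0.79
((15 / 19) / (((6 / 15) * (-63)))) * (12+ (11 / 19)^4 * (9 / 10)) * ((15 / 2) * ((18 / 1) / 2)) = -3548315025 / 138661544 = -25.59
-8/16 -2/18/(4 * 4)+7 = 935/144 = 6.49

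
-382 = -382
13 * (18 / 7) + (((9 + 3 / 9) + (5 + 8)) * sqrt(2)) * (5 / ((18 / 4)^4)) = 5360 * sqrt(2) / 19683 + 234 / 7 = 33.81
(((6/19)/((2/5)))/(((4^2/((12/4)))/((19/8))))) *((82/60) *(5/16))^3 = 344605/12582912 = 0.03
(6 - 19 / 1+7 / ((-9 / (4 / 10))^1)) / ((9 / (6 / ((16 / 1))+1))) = -2.03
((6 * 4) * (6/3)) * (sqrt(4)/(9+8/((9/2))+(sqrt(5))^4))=432/161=2.68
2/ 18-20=-179/ 9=-19.89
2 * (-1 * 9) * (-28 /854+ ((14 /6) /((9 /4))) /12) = -0.97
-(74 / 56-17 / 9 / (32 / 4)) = -547 / 504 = -1.09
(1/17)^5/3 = 1/4259571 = 0.00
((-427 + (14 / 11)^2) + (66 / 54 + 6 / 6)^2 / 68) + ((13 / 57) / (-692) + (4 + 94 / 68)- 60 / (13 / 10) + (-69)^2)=122314375179335 / 28478844108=4294.92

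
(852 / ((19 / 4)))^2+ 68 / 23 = 267157220 / 8303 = 32175.99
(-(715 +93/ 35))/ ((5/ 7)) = -25118/ 25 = -1004.72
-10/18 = -5/9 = -0.56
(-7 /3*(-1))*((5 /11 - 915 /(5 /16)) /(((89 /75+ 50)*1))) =-5635525 /42229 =-133.45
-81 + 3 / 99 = -2672 / 33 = -80.97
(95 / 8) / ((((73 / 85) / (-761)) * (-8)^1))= 6145075 / 4672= 1315.30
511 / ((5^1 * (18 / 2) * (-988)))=-511 / 44460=-0.01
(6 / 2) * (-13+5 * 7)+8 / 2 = 70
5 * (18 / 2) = 45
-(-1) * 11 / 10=11 / 10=1.10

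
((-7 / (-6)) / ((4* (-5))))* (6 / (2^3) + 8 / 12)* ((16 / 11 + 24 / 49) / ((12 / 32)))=-4454 / 10395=-0.43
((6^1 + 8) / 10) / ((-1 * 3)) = -7 / 15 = -0.47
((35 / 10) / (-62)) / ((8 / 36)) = -0.25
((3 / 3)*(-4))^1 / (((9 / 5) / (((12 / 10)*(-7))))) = 56 / 3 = 18.67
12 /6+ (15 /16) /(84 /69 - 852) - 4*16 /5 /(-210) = 338580091 /164371200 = 2.06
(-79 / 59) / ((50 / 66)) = -2607 / 1475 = -1.77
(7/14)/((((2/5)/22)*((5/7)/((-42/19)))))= -1617/19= -85.11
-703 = -703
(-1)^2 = 1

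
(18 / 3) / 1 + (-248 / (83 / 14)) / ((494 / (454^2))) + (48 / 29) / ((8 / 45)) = -17438.34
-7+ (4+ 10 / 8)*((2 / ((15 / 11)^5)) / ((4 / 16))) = 482839 / 253125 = 1.91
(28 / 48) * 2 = 7 / 6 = 1.17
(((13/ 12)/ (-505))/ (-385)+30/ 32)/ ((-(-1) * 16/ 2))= 8749177/ 74659200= 0.12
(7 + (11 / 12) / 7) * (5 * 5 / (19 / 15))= 74875 / 532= 140.74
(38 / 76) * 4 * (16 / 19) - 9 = -139 / 19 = -7.32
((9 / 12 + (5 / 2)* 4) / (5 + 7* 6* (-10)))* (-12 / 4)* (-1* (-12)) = 387 / 415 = 0.93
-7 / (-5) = 7 / 5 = 1.40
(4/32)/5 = 1/40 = 0.02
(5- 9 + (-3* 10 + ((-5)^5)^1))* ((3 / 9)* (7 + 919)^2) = -902922228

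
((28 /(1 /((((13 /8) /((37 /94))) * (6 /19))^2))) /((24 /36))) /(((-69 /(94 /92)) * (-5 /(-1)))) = -1105403481 /5228731220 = -0.21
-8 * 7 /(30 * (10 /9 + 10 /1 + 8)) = -21 /215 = -0.10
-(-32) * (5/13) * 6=960/13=73.85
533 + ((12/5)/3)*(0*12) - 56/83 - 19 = 513.33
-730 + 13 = -717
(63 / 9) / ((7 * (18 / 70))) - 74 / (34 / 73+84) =83596 / 27747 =3.01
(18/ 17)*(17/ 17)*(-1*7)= -126/ 17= -7.41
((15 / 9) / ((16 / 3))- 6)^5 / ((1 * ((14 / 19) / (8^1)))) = -16938015367 / 262144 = -64613.40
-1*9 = -9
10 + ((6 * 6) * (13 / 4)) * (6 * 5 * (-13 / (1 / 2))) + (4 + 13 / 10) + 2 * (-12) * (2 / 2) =-91268.70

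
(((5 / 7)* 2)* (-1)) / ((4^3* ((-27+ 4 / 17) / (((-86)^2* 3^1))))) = 94299 / 5096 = 18.50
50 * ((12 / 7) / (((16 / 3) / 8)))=900 / 7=128.57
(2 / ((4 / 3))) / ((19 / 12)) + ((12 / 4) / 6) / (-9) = 305 / 342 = 0.89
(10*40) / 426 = 200 / 213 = 0.94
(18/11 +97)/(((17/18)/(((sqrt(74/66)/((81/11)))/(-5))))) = -434*sqrt(1221)/5049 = -3.00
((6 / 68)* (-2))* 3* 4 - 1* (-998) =16930 / 17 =995.88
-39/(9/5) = -65/3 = -21.67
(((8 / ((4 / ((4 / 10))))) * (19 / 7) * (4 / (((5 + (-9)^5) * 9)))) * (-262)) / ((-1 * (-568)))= 2489 / 330129765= 0.00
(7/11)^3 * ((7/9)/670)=2401/8025930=0.00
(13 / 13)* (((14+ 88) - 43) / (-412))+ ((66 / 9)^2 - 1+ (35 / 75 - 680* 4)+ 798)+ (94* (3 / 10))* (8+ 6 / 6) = -29943931 / 18540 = -1615.10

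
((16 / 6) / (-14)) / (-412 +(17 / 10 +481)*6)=-20 / 260841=-0.00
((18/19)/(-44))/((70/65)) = -0.02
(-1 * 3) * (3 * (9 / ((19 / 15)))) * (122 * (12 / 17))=-1778760 / 323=-5507.00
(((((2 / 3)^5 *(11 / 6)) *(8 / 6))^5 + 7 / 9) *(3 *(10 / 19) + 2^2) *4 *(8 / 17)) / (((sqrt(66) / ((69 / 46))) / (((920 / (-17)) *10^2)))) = -3049360772128649600960000 *sqrt(66) / 3021955355524681302507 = -8197.71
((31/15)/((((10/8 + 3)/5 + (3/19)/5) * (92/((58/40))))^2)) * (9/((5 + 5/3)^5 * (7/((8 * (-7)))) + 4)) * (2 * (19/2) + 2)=-20583236997/270732631448000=-0.00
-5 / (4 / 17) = -85 / 4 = -21.25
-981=-981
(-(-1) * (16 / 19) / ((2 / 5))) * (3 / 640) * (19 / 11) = 3 / 176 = 0.02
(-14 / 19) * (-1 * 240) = 3360 / 19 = 176.84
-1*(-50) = 50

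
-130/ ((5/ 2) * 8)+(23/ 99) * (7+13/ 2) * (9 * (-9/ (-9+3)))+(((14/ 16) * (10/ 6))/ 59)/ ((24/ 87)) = 4477229/ 124608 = 35.93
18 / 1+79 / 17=385 / 17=22.65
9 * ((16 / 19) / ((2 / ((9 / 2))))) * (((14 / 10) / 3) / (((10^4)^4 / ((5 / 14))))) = 27 / 95000000000000000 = 0.00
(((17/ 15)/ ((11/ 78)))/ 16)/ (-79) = -221/ 34760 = -0.01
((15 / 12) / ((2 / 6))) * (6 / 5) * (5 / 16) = 45 / 32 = 1.41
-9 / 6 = -3 / 2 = -1.50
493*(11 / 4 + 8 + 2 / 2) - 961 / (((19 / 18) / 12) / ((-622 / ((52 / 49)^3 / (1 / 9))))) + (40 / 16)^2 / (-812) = 86439713067105 / 135581264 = 637549.10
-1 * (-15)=15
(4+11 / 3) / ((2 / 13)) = 299 / 6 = 49.83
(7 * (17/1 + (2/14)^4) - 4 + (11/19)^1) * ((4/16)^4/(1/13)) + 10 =26475731/1668352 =15.87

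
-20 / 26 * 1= -10 / 13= -0.77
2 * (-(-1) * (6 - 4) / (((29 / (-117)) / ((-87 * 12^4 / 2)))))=14556672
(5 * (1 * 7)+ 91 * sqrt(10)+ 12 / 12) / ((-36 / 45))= -455 * sqrt(10) / 4 - 45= -404.71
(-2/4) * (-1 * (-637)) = -318.50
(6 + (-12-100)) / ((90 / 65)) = -689 / 9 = -76.56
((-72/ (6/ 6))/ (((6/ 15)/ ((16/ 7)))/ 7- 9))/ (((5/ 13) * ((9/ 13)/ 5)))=54080/ 359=150.64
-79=-79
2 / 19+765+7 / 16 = 232725 / 304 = 765.54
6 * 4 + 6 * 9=78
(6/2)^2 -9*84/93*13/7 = -189/31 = -6.10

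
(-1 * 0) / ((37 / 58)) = 0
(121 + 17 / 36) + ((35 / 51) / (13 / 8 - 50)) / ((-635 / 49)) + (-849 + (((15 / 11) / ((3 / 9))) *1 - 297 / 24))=-162305664421 / 220580712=-735.81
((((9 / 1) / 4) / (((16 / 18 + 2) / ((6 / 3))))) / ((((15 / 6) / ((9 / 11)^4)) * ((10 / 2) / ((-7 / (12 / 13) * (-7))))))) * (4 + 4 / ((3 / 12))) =8680203 / 146410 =59.29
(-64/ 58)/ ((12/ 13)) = -104/ 87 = -1.20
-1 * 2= -2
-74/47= -1.57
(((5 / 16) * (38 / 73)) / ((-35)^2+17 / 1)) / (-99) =-95 / 71807472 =-0.00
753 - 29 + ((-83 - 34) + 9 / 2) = 1223 / 2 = 611.50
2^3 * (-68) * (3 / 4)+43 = -365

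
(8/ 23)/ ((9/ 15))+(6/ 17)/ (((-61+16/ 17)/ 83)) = 6478/ 70449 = 0.09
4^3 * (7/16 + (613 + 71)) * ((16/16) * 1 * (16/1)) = 700864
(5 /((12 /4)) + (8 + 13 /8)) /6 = 271 /144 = 1.88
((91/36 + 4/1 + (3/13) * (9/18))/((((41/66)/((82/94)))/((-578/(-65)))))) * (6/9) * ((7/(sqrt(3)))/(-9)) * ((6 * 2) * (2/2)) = -298.00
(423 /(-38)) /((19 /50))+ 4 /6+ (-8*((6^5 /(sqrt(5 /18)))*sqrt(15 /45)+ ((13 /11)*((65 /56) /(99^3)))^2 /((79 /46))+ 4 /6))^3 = -385302533993567906799355797138380030858644904528*sqrt(30) /6668864583126551938621130726232225-736054573360882974923590159465682521956040038870034907832406845302851 /9906410218388353965368360096761278728591784633009358153920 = -316528303916192.02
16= 16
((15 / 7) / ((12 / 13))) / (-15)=-13 / 84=-0.15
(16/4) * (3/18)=2/3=0.67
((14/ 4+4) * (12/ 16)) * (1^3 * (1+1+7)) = 405/ 8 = 50.62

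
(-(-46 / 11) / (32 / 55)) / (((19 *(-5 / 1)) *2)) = -23 / 608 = -0.04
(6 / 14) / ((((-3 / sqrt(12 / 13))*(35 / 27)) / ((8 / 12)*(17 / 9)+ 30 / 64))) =-1493*sqrt(39) / 50960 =-0.18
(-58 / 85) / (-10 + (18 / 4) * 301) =-116 / 228565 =-0.00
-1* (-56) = 56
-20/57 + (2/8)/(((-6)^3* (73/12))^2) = -46042541/131221296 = -0.35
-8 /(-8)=1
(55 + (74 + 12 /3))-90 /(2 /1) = 88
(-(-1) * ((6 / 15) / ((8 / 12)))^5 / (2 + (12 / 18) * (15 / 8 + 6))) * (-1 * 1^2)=-972 / 90625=-0.01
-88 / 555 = -0.16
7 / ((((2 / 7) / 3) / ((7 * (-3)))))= -3087 / 2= -1543.50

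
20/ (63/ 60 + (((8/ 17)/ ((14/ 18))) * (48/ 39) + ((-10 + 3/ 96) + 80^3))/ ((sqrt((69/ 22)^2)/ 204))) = 418600/ 697003784679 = 0.00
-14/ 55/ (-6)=7/ 165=0.04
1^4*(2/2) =1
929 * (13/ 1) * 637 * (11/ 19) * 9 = 761611851/ 19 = 40084834.26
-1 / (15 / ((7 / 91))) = -1 / 195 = -0.01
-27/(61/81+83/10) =-2.98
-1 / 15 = -0.07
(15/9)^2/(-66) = -25/594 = -0.04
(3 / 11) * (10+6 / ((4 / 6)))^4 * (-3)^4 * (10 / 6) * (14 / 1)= 738920070 / 11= 67174551.82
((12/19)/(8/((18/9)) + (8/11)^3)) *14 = 55902/27721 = 2.02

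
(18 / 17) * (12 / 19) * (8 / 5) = 1728 / 1615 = 1.07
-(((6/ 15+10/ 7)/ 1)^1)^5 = -1073741824/ 52521875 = -20.44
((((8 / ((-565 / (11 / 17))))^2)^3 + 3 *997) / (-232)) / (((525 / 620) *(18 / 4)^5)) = -1164882992963735121148087294864 / 141183537486023221459886340703125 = -0.01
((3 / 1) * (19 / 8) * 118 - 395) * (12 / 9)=1783 / 3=594.33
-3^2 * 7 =-63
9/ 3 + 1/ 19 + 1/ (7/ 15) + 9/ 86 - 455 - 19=-5360989/ 11438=-468.70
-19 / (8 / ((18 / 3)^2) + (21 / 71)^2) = -862011 / 14051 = -61.35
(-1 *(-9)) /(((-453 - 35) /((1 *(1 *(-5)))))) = 45 /488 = 0.09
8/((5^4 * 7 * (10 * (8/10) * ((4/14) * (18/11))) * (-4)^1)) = -11/90000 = -0.00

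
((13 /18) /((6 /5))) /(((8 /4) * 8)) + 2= 3521 /1728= 2.04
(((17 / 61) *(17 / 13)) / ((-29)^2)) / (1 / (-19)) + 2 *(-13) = -17345229 / 666913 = -26.01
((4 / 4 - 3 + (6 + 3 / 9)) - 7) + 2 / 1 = -2 / 3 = -0.67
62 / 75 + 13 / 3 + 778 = 19579 / 25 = 783.16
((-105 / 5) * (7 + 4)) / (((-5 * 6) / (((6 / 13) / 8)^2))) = 693 / 27040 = 0.03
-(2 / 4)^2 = -1 / 4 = -0.25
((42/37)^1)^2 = 1764/1369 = 1.29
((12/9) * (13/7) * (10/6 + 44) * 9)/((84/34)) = 60554/147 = 411.93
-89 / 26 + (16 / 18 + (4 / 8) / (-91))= -160 / 63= -2.54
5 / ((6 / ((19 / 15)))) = 19 / 18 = 1.06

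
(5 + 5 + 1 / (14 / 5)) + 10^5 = 1400145 / 14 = 100010.36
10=10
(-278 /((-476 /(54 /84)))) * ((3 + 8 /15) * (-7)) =-9.29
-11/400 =-0.03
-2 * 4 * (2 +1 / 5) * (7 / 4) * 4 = -616 / 5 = -123.20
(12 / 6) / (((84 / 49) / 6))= 7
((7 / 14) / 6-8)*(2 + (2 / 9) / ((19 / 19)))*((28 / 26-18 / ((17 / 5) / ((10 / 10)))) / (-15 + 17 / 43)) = -4759025 / 936819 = -5.08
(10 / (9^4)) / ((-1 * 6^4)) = -5 / 4251528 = -0.00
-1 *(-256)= 256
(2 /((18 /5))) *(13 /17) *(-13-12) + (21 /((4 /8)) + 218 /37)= 210991 /5661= 37.27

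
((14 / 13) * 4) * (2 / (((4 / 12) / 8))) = 2688 / 13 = 206.77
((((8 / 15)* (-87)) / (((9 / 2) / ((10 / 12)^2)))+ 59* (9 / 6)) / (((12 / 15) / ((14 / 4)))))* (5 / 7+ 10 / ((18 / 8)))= 1835.79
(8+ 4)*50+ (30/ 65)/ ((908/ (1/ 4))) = 14164803/ 23608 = 600.00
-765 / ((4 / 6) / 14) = -16065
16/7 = 2.29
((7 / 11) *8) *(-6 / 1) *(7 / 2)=-1176 / 11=-106.91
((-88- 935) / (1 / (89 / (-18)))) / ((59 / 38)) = 576631 / 177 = 3257.80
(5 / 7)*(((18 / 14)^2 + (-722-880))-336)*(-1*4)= 1897620 / 343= 5532.42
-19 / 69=-0.28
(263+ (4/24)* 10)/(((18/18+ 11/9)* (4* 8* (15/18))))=3573/800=4.47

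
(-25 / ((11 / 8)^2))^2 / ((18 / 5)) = 6400000 / 131769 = 48.57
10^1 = 10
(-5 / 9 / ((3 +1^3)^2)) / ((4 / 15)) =-25 / 192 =-0.13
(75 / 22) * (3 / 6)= 75 / 44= 1.70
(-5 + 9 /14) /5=-61 /70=-0.87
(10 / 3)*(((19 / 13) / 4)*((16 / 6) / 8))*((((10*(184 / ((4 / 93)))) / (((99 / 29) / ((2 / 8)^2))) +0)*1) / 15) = 1964315 / 92664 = 21.20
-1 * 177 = -177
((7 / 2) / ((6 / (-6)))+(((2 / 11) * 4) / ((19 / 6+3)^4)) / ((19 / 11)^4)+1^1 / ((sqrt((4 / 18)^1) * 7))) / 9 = -1709670150151 / 4396365642258+sqrt(2) / 42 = -0.36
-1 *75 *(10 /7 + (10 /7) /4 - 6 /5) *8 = -2460 /7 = -351.43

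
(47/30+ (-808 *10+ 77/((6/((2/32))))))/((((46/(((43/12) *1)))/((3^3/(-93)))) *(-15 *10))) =-1792713/1472000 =-1.22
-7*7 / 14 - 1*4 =-15 / 2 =-7.50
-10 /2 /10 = -1 /2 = -0.50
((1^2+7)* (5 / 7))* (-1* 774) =-4422.86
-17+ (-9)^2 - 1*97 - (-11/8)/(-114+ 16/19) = -567809/17200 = -33.01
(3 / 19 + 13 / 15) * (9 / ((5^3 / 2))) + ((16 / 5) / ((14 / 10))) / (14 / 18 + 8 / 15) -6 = -20152674 / 4904375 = -4.11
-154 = -154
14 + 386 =400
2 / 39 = 0.05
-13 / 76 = -0.17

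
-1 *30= -30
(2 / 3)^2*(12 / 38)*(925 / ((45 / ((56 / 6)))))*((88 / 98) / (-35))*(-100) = 5209600 / 75411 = 69.08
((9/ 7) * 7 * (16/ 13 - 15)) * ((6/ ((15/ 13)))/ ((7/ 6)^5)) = -25054272/ 84035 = -298.14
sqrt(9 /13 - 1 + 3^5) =sqrt(41015) /13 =15.58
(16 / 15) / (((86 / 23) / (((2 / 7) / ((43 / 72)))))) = 8832 / 64715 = 0.14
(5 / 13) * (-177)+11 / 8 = -6937 / 104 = -66.70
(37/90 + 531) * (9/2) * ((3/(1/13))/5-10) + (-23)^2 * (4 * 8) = 1166703/100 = 11667.03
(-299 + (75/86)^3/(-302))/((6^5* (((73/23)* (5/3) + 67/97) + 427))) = -11648863603823/131169797567248896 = -0.00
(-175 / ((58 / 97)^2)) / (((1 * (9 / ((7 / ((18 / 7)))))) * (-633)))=80682175 / 344964744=0.23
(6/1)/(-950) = -3/475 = -0.01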